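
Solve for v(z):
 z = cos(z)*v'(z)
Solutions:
 v(z) = C1 + Integral(z/cos(z), z)


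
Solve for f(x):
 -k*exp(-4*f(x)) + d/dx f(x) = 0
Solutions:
 f(x) = log(-I*(C1 + 4*k*x)^(1/4))
 f(x) = log(I*(C1 + 4*k*x)^(1/4))
 f(x) = log(-(C1 + 4*k*x)^(1/4))
 f(x) = log(C1 + 4*k*x)/4


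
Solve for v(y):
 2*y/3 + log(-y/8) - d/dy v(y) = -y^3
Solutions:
 v(y) = C1 + y^4/4 + y^2/3 + y*log(-y) + y*(-3*log(2) - 1)


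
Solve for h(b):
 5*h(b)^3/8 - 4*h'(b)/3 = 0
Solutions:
 h(b) = -4*sqrt(-1/(C1 + 15*b))
 h(b) = 4*sqrt(-1/(C1 + 15*b))


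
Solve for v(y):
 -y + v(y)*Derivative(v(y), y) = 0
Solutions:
 v(y) = -sqrt(C1 + y^2)
 v(y) = sqrt(C1 + y^2)


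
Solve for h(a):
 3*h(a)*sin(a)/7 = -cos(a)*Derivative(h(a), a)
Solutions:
 h(a) = C1*cos(a)^(3/7)


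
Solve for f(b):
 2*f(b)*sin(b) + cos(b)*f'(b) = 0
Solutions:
 f(b) = C1*cos(b)^2


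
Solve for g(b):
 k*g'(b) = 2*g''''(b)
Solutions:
 g(b) = C1 + C2*exp(2^(2/3)*b*k^(1/3)/2) + C3*exp(2^(2/3)*b*k^(1/3)*(-1 + sqrt(3)*I)/4) + C4*exp(-2^(2/3)*b*k^(1/3)*(1 + sqrt(3)*I)/4)


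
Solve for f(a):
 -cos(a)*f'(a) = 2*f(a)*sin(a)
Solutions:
 f(a) = C1*cos(a)^2


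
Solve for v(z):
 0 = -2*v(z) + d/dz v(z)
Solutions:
 v(z) = C1*exp(2*z)


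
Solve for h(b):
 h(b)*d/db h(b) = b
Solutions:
 h(b) = -sqrt(C1 + b^2)
 h(b) = sqrt(C1 + b^2)


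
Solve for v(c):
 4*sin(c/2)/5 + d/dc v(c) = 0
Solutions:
 v(c) = C1 + 8*cos(c/2)/5


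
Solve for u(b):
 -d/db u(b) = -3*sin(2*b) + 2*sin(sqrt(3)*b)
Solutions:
 u(b) = C1 - 3*cos(2*b)/2 + 2*sqrt(3)*cos(sqrt(3)*b)/3


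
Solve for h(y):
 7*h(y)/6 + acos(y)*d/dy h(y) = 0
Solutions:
 h(y) = C1*exp(-7*Integral(1/acos(y), y)/6)


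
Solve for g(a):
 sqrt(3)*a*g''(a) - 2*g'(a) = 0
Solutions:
 g(a) = C1 + C2*a^(1 + 2*sqrt(3)/3)


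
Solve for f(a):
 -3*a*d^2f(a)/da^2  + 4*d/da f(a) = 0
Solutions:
 f(a) = C1 + C2*a^(7/3)


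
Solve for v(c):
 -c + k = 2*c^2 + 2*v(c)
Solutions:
 v(c) = -c^2 - c/2 + k/2


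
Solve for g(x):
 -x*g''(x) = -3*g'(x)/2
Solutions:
 g(x) = C1 + C2*x^(5/2)


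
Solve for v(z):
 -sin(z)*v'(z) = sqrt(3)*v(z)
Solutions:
 v(z) = C1*(cos(z) + 1)^(sqrt(3)/2)/(cos(z) - 1)^(sqrt(3)/2)


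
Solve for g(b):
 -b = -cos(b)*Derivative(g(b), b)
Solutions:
 g(b) = C1 + Integral(b/cos(b), b)


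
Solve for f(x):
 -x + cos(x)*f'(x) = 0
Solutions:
 f(x) = C1 + Integral(x/cos(x), x)


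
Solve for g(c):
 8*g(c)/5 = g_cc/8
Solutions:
 g(c) = C1*exp(-8*sqrt(5)*c/5) + C2*exp(8*sqrt(5)*c/5)


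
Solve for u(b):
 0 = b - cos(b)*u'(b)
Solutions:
 u(b) = C1 + Integral(b/cos(b), b)


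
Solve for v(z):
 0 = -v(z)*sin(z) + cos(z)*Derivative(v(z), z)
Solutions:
 v(z) = C1/cos(z)


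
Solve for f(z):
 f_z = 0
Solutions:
 f(z) = C1


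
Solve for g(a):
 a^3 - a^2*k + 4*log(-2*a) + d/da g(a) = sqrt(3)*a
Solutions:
 g(a) = C1 - a^4/4 + a^3*k/3 + sqrt(3)*a^2/2 - 4*a*log(-a) + 4*a*(1 - log(2))


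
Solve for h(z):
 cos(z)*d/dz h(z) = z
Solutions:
 h(z) = C1 + Integral(z/cos(z), z)


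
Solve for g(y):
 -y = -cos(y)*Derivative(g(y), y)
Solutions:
 g(y) = C1 + Integral(y/cos(y), y)


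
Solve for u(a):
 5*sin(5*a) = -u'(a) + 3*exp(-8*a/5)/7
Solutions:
 u(a) = C1 + cos(5*a) - 15*exp(-8*a/5)/56


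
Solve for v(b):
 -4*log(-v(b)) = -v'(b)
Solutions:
 -li(-v(b)) = C1 + 4*b


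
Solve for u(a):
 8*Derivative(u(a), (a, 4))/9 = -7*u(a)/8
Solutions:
 u(a) = (C1*sin(sqrt(3)*7^(1/4)*a/4) + C2*cos(sqrt(3)*7^(1/4)*a/4))*exp(-sqrt(3)*7^(1/4)*a/4) + (C3*sin(sqrt(3)*7^(1/4)*a/4) + C4*cos(sqrt(3)*7^(1/4)*a/4))*exp(sqrt(3)*7^(1/4)*a/4)


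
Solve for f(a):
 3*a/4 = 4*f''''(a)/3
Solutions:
 f(a) = C1 + C2*a + C3*a^2 + C4*a^3 + 3*a^5/640


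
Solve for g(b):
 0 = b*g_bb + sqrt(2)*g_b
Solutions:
 g(b) = C1 + C2*b^(1 - sqrt(2))


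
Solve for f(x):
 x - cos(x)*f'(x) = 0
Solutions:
 f(x) = C1 + Integral(x/cos(x), x)


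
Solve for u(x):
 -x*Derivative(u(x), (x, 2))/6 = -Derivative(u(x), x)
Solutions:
 u(x) = C1 + C2*x^7


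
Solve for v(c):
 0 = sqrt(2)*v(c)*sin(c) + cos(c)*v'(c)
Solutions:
 v(c) = C1*cos(c)^(sqrt(2))


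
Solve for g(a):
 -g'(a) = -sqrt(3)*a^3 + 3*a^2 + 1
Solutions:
 g(a) = C1 + sqrt(3)*a^4/4 - a^3 - a


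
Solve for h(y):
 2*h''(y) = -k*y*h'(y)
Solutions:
 h(y) = Piecewise((-sqrt(pi)*C1*erf(sqrt(k)*y/2)/sqrt(k) - C2, (k > 0) | (k < 0)), (-C1*y - C2, True))


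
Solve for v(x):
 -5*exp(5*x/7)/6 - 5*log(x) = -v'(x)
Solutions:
 v(x) = C1 + 5*x*log(x) - 5*x + 7*exp(5*x/7)/6


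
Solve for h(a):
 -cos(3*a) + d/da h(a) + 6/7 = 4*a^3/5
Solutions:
 h(a) = C1 + a^4/5 - 6*a/7 + sin(3*a)/3


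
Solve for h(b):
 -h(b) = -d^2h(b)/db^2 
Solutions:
 h(b) = C1*exp(-b) + C2*exp(b)


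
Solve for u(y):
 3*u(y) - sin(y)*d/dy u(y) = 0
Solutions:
 u(y) = C1*(cos(y) - 1)^(3/2)/(cos(y) + 1)^(3/2)


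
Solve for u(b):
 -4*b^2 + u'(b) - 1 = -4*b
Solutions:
 u(b) = C1 + 4*b^3/3 - 2*b^2 + b


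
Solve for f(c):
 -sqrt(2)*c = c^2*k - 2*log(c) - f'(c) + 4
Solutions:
 f(c) = C1 + c^3*k/3 + sqrt(2)*c^2/2 - 2*c*log(c) + 6*c


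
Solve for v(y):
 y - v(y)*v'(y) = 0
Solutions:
 v(y) = -sqrt(C1 + y^2)
 v(y) = sqrt(C1 + y^2)


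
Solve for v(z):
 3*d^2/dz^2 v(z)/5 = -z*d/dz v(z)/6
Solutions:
 v(z) = C1 + C2*erf(sqrt(5)*z/6)


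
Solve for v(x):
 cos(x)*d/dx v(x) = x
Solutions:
 v(x) = C1 + Integral(x/cos(x), x)


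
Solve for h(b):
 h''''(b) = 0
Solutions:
 h(b) = C1 + C2*b + C3*b^2 + C4*b^3


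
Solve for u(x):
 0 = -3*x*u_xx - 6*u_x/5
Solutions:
 u(x) = C1 + C2*x^(3/5)


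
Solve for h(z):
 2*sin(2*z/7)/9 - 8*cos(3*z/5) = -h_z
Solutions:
 h(z) = C1 + 40*sin(3*z/5)/3 + 7*cos(2*z/7)/9


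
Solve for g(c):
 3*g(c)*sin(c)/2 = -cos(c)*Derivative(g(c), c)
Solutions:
 g(c) = C1*cos(c)^(3/2)


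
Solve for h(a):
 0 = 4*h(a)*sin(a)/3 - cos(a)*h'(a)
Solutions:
 h(a) = C1/cos(a)^(4/3)


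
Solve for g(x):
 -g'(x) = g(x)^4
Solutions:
 g(x) = (-3^(2/3) - 3*3^(1/6)*I)*(1/(C1 + x))^(1/3)/6
 g(x) = (-3^(2/3) + 3*3^(1/6)*I)*(1/(C1 + x))^(1/3)/6
 g(x) = (1/(C1 + 3*x))^(1/3)


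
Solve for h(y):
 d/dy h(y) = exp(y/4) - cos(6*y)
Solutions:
 h(y) = C1 + 4*exp(y/4) - sin(6*y)/6


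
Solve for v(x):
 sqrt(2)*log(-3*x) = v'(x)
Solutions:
 v(x) = C1 + sqrt(2)*x*log(-x) + sqrt(2)*x*(-1 + log(3))


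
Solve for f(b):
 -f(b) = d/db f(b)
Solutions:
 f(b) = C1*exp(-b)


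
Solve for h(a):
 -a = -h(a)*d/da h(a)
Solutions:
 h(a) = -sqrt(C1 + a^2)
 h(a) = sqrt(C1 + a^2)


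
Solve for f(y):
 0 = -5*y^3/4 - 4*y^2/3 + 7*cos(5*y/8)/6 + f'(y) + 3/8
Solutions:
 f(y) = C1 + 5*y^4/16 + 4*y^3/9 - 3*y/8 - 28*sin(5*y/8)/15


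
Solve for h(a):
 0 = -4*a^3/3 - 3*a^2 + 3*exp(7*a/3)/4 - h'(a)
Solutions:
 h(a) = C1 - a^4/3 - a^3 + 9*exp(7*a/3)/28


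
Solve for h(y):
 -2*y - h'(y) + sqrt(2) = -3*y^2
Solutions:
 h(y) = C1 + y^3 - y^2 + sqrt(2)*y


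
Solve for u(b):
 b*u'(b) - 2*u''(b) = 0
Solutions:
 u(b) = C1 + C2*erfi(b/2)


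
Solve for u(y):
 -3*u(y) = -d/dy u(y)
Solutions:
 u(y) = C1*exp(3*y)


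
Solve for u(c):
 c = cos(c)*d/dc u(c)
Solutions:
 u(c) = C1 + Integral(c/cos(c), c)


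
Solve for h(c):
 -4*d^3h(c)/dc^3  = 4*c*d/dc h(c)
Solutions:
 h(c) = C1 + Integral(C2*airyai(-c) + C3*airybi(-c), c)


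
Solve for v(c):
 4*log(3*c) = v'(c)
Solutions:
 v(c) = C1 + 4*c*log(c) - 4*c + c*log(81)


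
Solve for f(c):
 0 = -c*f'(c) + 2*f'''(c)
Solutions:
 f(c) = C1 + Integral(C2*airyai(2^(2/3)*c/2) + C3*airybi(2^(2/3)*c/2), c)


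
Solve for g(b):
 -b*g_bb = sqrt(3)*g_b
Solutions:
 g(b) = C1 + C2*b^(1 - sqrt(3))


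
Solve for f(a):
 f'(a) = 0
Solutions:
 f(a) = C1


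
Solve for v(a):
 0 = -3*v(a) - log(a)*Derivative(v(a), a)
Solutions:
 v(a) = C1*exp(-3*li(a))


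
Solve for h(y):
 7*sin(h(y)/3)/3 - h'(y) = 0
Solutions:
 -7*y/3 + 3*log(cos(h(y)/3) - 1)/2 - 3*log(cos(h(y)/3) + 1)/2 = C1


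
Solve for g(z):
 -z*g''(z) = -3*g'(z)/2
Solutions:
 g(z) = C1 + C2*z^(5/2)


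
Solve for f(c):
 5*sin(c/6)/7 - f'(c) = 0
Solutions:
 f(c) = C1 - 30*cos(c/6)/7


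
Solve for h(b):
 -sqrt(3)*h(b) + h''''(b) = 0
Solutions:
 h(b) = C1*exp(-3^(1/8)*b) + C2*exp(3^(1/8)*b) + C3*sin(3^(1/8)*b) + C4*cos(3^(1/8)*b)


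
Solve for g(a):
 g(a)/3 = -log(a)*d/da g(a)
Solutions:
 g(a) = C1*exp(-li(a)/3)


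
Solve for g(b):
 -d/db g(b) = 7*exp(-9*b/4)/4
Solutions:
 g(b) = C1 + 7*exp(-9*b/4)/9


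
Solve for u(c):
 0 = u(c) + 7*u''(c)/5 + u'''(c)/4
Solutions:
 u(c) = C1*exp(c*(-56 + 392*2^(2/3)/(15*sqrt(379905) + 14351)^(1/3) + 2^(1/3)*(15*sqrt(379905) + 14351)^(1/3))/30)*sin(2^(1/3)*sqrt(3)*c*(-(15*sqrt(379905) + 14351)^(1/3) + 392*2^(1/3)/(15*sqrt(379905) + 14351)^(1/3))/30) + C2*exp(c*(-56 + 392*2^(2/3)/(15*sqrt(379905) + 14351)^(1/3) + 2^(1/3)*(15*sqrt(379905) + 14351)^(1/3))/30)*cos(2^(1/3)*sqrt(3)*c*(-(15*sqrt(379905) + 14351)^(1/3) + 392*2^(1/3)/(15*sqrt(379905) + 14351)^(1/3))/30) + C3*exp(-c*(392*2^(2/3)/(15*sqrt(379905) + 14351)^(1/3) + 28 + 2^(1/3)*(15*sqrt(379905) + 14351)^(1/3))/15)


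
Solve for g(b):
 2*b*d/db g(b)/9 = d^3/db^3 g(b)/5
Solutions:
 g(b) = C1 + Integral(C2*airyai(30^(1/3)*b/3) + C3*airybi(30^(1/3)*b/3), b)


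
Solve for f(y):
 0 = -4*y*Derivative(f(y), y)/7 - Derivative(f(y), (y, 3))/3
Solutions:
 f(y) = C1 + Integral(C2*airyai(-12^(1/3)*7^(2/3)*y/7) + C3*airybi(-12^(1/3)*7^(2/3)*y/7), y)


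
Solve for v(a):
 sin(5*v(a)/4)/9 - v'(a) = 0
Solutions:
 -a/9 + 2*log(cos(5*v(a)/4) - 1)/5 - 2*log(cos(5*v(a)/4) + 1)/5 = C1


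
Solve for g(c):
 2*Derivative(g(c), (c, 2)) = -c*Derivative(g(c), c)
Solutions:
 g(c) = C1 + C2*erf(c/2)


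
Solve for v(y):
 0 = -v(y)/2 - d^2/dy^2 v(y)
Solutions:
 v(y) = C1*sin(sqrt(2)*y/2) + C2*cos(sqrt(2)*y/2)


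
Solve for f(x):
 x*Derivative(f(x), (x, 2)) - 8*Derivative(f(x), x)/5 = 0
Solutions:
 f(x) = C1 + C2*x^(13/5)


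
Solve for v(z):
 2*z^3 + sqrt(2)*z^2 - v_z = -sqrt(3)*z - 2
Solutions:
 v(z) = C1 + z^4/2 + sqrt(2)*z^3/3 + sqrt(3)*z^2/2 + 2*z


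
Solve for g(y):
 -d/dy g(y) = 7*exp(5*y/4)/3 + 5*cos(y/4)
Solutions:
 g(y) = C1 - 28*exp(5*y/4)/15 - 20*sin(y/4)


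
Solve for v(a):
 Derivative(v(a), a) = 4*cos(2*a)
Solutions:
 v(a) = C1 + 2*sin(2*a)


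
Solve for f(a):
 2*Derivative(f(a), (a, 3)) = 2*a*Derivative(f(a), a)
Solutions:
 f(a) = C1 + Integral(C2*airyai(a) + C3*airybi(a), a)


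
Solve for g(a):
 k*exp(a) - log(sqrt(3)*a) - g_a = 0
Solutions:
 g(a) = C1 - a*log(a) + a*(1 - log(3)/2) + k*exp(a)


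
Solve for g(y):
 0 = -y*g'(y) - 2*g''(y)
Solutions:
 g(y) = C1 + C2*erf(y/2)


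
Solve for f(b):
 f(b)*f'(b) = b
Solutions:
 f(b) = -sqrt(C1 + b^2)
 f(b) = sqrt(C1 + b^2)


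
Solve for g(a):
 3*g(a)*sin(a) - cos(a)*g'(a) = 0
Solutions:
 g(a) = C1/cos(a)^3


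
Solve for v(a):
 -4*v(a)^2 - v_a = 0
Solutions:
 v(a) = 1/(C1 + 4*a)


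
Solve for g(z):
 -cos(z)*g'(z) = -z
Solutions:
 g(z) = C1 + Integral(z/cos(z), z)


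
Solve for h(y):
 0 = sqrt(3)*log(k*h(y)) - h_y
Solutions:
 li(k*h(y))/k = C1 + sqrt(3)*y


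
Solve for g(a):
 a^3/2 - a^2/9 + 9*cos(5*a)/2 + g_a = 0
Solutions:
 g(a) = C1 - a^4/8 + a^3/27 - 9*sin(5*a)/10


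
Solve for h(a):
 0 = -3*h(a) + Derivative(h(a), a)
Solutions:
 h(a) = C1*exp(3*a)


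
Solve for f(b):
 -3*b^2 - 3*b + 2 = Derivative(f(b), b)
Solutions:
 f(b) = C1 - b^3 - 3*b^2/2 + 2*b


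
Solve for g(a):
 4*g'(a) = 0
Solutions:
 g(a) = C1


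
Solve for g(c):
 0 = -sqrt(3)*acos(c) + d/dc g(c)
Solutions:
 g(c) = C1 + sqrt(3)*(c*acos(c) - sqrt(1 - c^2))


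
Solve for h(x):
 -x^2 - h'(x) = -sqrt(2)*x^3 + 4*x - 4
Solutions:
 h(x) = C1 + sqrt(2)*x^4/4 - x^3/3 - 2*x^2 + 4*x


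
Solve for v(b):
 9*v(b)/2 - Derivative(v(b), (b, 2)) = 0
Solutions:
 v(b) = C1*exp(-3*sqrt(2)*b/2) + C2*exp(3*sqrt(2)*b/2)


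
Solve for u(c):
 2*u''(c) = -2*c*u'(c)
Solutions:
 u(c) = C1 + C2*erf(sqrt(2)*c/2)


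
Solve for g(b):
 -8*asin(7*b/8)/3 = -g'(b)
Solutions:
 g(b) = C1 + 8*b*asin(7*b/8)/3 + 8*sqrt(64 - 49*b^2)/21


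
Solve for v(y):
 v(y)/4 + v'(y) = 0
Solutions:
 v(y) = C1*exp(-y/4)


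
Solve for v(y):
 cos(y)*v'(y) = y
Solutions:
 v(y) = C1 + Integral(y/cos(y), y)


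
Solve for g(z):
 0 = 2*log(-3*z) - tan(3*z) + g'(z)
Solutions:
 g(z) = C1 - 2*z*log(-z) - 2*z*log(3) + 2*z - log(cos(3*z))/3


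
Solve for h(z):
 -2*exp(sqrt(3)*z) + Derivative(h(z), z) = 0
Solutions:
 h(z) = C1 + 2*sqrt(3)*exp(sqrt(3)*z)/3


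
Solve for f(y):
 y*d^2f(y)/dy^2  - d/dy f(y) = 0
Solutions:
 f(y) = C1 + C2*y^2


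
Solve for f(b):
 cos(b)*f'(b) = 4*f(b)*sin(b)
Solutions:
 f(b) = C1/cos(b)^4


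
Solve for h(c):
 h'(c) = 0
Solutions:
 h(c) = C1


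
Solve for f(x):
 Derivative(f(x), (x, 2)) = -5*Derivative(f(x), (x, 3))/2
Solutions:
 f(x) = C1 + C2*x + C3*exp(-2*x/5)


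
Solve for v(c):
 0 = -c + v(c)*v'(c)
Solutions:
 v(c) = -sqrt(C1 + c^2)
 v(c) = sqrt(C1 + c^2)


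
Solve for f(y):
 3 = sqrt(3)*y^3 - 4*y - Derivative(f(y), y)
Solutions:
 f(y) = C1 + sqrt(3)*y^4/4 - 2*y^2 - 3*y


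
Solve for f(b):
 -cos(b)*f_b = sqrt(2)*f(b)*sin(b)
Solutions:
 f(b) = C1*cos(b)^(sqrt(2))


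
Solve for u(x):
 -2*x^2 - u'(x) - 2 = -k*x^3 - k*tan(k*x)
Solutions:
 u(x) = C1 + k*x^4/4 + k*Piecewise((-log(cos(k*x))/k, Ne(k, 0)), (0, True)) - 2*x^3/3 - 2*x


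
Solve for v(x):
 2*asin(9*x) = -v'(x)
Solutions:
 v(x) = C1 - 2*x*asin(9*x) - 2*sqrt(1 - 81*x^2)/9


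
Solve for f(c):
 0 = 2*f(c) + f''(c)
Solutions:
 f(c) = C1*sin(sqrt(2)*c) + C2*cos(sqrt(2)*c)


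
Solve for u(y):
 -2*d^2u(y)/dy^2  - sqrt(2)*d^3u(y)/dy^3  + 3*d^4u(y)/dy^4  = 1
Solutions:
 u(y) = C1 + C2*y + C3*exp(y*(sqrt(2) + sqrt(26))/6) + C4*exp(y*(-sqrt(26) + sqrt(2))/6) - y^2/4


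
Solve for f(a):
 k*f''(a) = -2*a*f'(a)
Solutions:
 f(a) = C1 + C2*sqrt(k)*erf(a*sqrt(1/k))


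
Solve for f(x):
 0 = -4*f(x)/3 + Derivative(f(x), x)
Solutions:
 f(x) = C1*exp(4*x/3)


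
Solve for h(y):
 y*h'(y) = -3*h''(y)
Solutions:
 h(y) = C1 + C2*erf(sqrt(6)*y/6)


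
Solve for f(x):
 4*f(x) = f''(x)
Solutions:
 f(x) = C1*exp(-2*x) + C2*exp(2*x)


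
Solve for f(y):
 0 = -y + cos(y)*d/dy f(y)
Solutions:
 f(y) = C1 + Integral(y/cos(y), y)


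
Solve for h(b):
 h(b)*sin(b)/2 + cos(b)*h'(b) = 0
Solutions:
 h(b) = C1*sqrt(cos(b))


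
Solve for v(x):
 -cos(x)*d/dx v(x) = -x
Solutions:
 v(x) = C1 + Integral(x/cos(x), x)


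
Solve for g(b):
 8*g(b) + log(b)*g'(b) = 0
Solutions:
 g(b) = C1*exp(-8*li(b))


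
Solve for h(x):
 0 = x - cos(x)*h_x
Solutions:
 h(x) = C1 + Integral(x/cos(x), x)


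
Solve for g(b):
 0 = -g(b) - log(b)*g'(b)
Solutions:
 g(b) = C1*exp(-li(b))


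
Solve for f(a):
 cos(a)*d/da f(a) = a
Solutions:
 f(a) = C1 + Integral(a/cos(a), a)


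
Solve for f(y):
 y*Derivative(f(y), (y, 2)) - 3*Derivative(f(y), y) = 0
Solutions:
 f(y) = C1 + C2*y^4


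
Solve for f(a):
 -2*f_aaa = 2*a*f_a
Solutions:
 f(a) = C1 + Integral(C2*airyai(-a) + C3*airybi(-a), a)


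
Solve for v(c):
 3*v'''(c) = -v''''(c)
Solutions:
 v(c) = C1 + C2*c + C3*c^2 + C4*exp(-3*c)


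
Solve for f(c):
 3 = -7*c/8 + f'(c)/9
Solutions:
 f(c) = C1 + 63*c^2/16 + 27*c


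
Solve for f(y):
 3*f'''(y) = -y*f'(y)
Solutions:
 f(y) = C1 + Integral(C2*airyai(-3^(2/3)*y/3) + C3*airybi(-3^(2/3)*y/3), y)


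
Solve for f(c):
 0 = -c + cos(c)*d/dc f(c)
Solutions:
 f(c) = C1 + Integral(c/cos(c), c)


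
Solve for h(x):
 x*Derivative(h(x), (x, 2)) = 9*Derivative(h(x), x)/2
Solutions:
 h(x) = C1 + C2*x^(11/2)


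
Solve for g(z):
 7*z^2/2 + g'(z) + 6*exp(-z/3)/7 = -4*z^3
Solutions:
 g(z) = C1 - z^4 - 7*z^3/6 + 18*exp(-z/3)/7


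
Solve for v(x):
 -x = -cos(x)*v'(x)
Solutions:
 v(x) = C1 + Integral(x/cos(x), x)


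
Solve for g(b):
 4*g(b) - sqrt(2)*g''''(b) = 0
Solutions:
 g(b) = C1*exp(-2^(3/8)*b) + C2*exp(2^(3/8)*b) + C3*sin(2^(3/8)*b) + C4*cos(2^(3/8)*b)


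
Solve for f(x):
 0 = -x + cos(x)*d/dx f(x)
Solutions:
 f(x) = C1 + Integral(x/cos(x), x)


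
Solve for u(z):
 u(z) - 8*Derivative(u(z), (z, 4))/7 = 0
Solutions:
 u(z) = C1*exp(-14^(1/4)*z/2) + C2*exp(14^(1/4)*z/2) + C3*sin(14^(1/4)*z/2) + C4*cos(14^(1/4)*z/2)


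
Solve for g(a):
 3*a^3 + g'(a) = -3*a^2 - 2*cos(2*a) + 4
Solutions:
 g(a) = C1 - 3*a^4/4 - a^3 + 4*a - sin(2*a)


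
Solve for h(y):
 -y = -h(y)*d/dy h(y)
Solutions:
 h(y) = -sqrt(C1 + y^2)
 h(y) = sqrt(C1 + y^2)


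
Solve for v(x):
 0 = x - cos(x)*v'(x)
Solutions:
 v(x) = C1 + Integral(x/cos(x), x)


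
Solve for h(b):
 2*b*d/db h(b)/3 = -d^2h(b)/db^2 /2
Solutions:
 h(b) = C1 + C2*erf(sqrt(6)*b/3)


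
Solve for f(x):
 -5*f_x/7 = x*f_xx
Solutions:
 f(x) = C1 + C2*x^(2/7)


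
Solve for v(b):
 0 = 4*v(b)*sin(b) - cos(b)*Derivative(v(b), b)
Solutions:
 v(b) = C1/cos(b)^4


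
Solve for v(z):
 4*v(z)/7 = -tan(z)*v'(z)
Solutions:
 v(z) = C1/sin(z)^(4/7)


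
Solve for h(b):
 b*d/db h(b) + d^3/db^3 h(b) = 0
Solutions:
 h(b) = C1 + Integral(C2*airyai(-b) + C3*airybi(-b), b)


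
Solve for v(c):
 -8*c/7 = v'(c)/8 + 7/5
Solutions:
 v(c) = C1 - 32*c^2/7 - 56*c/5


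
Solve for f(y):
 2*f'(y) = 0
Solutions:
 f(y) = C1


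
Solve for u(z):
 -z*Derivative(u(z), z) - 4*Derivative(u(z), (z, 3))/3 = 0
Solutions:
 u(z) = C1 + Integral(C2*airyai(-6^(1/3)*z/2) + C3*airybi(-6^(1/3)*z/2), z)


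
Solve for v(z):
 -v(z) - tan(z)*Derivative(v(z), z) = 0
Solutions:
 v(z) = C1/sin(z)


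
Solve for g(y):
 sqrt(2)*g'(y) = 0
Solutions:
 g(y) = C1


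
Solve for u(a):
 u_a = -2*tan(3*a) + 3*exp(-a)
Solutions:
 u(a) = C1 - log(tan(3*a)^2 + 1)/3 - 3*exp(-a)


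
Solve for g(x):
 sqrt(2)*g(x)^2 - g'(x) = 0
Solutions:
 g(x) = -1/(C1 + sqrt(2)*x)


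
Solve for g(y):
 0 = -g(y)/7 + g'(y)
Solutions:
 g(y) = C1*exp(y/7)


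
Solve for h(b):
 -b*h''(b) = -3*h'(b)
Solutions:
 h(b) = C1 + C2*b^4


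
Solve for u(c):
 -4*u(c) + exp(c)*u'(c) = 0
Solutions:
 u(c) = C1*exp(-4*exp(-c))


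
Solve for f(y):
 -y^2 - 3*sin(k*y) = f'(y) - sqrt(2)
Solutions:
 f(y) = C1 - y^3/3 + sqrt(2)*y + 3*cos(k*y)/k


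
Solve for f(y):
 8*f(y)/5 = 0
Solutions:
 f(y) = 0


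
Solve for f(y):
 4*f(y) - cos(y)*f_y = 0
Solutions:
 f(y) = C1*(sin(y)^2 + 2*sin(y) + 1)/(sin(y)^2 - 2*sin(y) + 1)


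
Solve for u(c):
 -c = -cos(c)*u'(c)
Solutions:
 u(c) = C1 + Integral(c/cos(c), c)


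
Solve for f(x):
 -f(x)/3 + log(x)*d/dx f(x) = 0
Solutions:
 f(x) = C1*exp(li(x)/3)


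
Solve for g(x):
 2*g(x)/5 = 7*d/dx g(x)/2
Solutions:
 g(x) = C1*exp(4*x/35)


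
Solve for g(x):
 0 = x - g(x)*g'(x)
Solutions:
 g(x) = -sqrt(C1 + x^2)
 g(x) = sqrt(C1 + x^2)


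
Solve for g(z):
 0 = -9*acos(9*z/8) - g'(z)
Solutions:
 g(z) = C1 - 9*z*acos(9*z/8) + sqrt(64 - 81*z^2)


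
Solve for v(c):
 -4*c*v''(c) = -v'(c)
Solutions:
 v(c) = C1 + C2*c^(5/4)


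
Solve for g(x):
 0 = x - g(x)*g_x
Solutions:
 g(x) = -sqrt(C1 + x^2)
 g(x) = sqrt(C1 + x^2)


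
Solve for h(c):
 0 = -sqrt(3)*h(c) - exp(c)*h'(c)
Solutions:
 h(c) = C1*exp(sqrt(3)*exp(-c))


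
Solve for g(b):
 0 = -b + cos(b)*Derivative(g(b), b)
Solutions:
 g(b) = C1 + Integral(b/cos(b), b)


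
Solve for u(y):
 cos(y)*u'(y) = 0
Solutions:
 u(y) = C1


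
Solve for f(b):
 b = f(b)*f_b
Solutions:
 f(b) = -sqrt(C1 + b^2)
 f(b) = sqrt(C1 + b^2)


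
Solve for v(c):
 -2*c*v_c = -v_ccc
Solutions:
 v(c) = C1 + Integral(C2*airyai(2^(1/3)*c) + C3*airybi(2^(1/3)*c), c)


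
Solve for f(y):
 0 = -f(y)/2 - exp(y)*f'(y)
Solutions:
 f(y) = C1*exp(exp(-y)/2)


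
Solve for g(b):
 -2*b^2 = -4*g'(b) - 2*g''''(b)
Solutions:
 g(b) = C1 + C4*exp(-2^(1/3)*b) + b^3/6 + (C2*sin(2^(1/3)*sqrt(3)*b/2) + C3*cos(2^(1/3)*sqrt(3)*b/2))*exp(2^(1/3)*b/2)


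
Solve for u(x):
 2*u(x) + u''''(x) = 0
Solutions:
 u(x) = (C1*sin(2^(3/4)*x/2) + C2*cos(2^(3/4)*x/2))*exp(-2^(3/4)*x/2) + (C3*sin(2^(3/4)*x/2) + C4*cos(2^(3/4)*x/2))*exp(2^(3/4)*x/2)


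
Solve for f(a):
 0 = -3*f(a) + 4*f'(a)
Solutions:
 f(a) = C1*exp(3*a/4)


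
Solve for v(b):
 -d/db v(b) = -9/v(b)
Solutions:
 v(b) = -sqrt(C1 + 18*b)
 v(b) = sqrt(C1 + 18*b)


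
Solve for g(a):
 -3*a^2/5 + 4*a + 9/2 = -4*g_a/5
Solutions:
 g(a) = C1 + a^3/4 - 5*a^2/2 - 45*a/8


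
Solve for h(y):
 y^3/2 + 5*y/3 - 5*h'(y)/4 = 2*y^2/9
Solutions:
 h(y) = C1 + y^4/10 - 8*y^3/135 + 2*y^2/3


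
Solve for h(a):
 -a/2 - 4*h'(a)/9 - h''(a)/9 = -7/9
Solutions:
 h(a) = C1 + C2*exp(-4*a) - 9*a^2/16 + 65*a/32


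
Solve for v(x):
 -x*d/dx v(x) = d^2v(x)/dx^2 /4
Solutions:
 v(x) = C1 + C2*erf(sqrt(2)*x)


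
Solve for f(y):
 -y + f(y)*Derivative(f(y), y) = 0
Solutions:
 f(y) = -sqrt(C1 + y^2)
 f(y) = sqrt(C1 + y^2)


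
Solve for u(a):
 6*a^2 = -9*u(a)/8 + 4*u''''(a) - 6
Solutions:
 u(a) = C1*exp(-2^(3/4)*sqrt(3)*a/4) + C2*exp(2^(3/4)*sqrt(3)*a/4) + C3*sin(2^(3/4)*sqrt(3)*a/4) + C4*cos(2^(3/4)*sqrt(3)*a/4) - 16*a^2/3 - 16/3


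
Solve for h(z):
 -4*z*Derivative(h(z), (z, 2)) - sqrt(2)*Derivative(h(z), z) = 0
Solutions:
 h(z) = C1 + C2*z^(1 - sqrt(2)/4)


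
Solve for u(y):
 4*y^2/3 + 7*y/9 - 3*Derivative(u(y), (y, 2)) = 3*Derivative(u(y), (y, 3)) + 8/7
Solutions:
 u(y) = C1 + C2*y + C3*exp(-y) + y^4/27 - 17*y^3/162 + 47*y^2/378


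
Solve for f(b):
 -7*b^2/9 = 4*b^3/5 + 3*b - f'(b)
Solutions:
 f(b) = C1 + b^4/5 + 7*b^3/27 + 3*b^2/2


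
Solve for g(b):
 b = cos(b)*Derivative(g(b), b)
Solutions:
 g(b) = C1 + Integral(b/cos(b), b)


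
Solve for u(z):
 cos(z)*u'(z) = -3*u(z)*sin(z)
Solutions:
 u(z) = C1*cos(z)^3


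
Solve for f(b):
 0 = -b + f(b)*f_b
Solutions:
 f(b) = -sqrt(C1 + b^2)
 f(b) = sqrt(C1 + b^2)


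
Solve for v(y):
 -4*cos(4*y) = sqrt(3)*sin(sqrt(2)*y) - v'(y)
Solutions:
 v(y) = C1 + sin(4*y) - sqrt(6)*cos(sqrt(2)*y)/2


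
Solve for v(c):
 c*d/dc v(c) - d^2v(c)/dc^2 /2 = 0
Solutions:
 v(c) = C1 + C2*erfi(c)


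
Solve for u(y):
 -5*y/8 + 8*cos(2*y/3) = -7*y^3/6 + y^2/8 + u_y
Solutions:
 u(y) = C1 + 7*y^4/24 - y^3/24 - 5*y^2/16 + 12*sin(2*y/3)


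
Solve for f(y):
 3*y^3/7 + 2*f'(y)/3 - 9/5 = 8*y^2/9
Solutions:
 f(y) = C1 - 9*y^4/56 + 4*y^3/9 + 27*y/10


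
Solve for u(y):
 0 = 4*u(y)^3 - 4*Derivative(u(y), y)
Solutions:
 u(y) = -sqrt(2)*sqrt(-1/(C1 + y))/2
 u(y) = sqrt(2)*sqrt(-1/(C1 + y))/2


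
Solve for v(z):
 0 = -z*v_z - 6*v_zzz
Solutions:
 v(z) = C1 + Integral(C2*airyai(-6^(2/3)*z/6) + C3*airybi(-6^(2/3)*z/6), z)


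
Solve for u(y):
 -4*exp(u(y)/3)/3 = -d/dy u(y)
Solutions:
 u(y) = 3*log(-1/(C1 + 4*y)) + 6*log(3)


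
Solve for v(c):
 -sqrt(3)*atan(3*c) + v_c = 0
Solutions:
 v(c) = C1 + sqrt(3)*(c*atan(3*c) - log(9*c^2 + 1)/6)


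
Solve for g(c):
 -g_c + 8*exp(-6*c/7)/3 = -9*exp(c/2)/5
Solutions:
 g(c) = C1 + 18*exp(c/2)/5 - 28*exp(-6*c/7)/9


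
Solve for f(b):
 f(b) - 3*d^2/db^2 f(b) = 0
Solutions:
 f(b) = C1*exp(-sqrt(3)*b/3) + C2*exp(sqrt(3)*b/3)


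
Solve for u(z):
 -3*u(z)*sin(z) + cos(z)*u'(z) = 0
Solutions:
 u(z) = C1/cos(z)^3


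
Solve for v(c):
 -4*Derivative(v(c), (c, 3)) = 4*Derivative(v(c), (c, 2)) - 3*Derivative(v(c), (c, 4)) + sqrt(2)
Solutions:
 v(c) = C1 + C2*c + C3*exp(-2*c/3) + C4*exp(2*c) - sqrt(2)*c^2/8


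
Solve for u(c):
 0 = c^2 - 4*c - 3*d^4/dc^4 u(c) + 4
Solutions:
 u(c) = C1 + C2*c + C3*c^2 + C4*c^3 + c^6/1080 - c^5/90 + c^4/18


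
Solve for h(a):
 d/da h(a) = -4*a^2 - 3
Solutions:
 h(a) = C1 - 4*a^3/3 - 3*a


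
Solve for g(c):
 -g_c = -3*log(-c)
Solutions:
 g(c) = C1 + 3*c*log(-c) - 3*c


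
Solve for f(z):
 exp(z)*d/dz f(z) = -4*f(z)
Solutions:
 f(z) = C1*exp(4*exp(-z))


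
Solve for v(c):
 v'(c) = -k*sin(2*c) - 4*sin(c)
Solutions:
 v(c) = C1 - k*sin(c)^2 + 4*cos(c)


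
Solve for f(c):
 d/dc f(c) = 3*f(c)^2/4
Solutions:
 f(c) = -4/(C1 + 3*c)


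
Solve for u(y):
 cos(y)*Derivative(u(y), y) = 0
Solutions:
 u(y) = C1


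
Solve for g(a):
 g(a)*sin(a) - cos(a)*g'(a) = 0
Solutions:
 g(a) = C1/cos(a)


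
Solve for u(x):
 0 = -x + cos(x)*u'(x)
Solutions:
 u(x) = C1 + Integral(x/cos(x), x)


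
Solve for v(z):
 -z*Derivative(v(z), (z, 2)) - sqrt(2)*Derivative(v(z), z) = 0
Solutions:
 v(z) = C1 + C2*z^(1 - sqrt(2))


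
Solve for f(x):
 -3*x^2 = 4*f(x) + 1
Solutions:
 f(x) = -3*x^2/4 - 1/4


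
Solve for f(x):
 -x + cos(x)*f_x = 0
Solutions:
 f(x) = C1 + Integral(x/cos(x), x)


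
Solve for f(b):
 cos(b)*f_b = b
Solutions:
 f(b) = C1 + Integral(b/cos(b), b)


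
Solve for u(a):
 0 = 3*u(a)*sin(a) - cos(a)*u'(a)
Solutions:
 u(a) = C1/cos(a)^3


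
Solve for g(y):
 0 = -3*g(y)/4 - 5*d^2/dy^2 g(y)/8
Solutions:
 g(y) = C1*sin(sqrt(30)*y/5) + C2*cos(sqrt(30)*y/5)


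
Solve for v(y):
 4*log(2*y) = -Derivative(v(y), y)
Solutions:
 v(y) = C1 - 4*y*log(y) - y*log(16) + 4*y


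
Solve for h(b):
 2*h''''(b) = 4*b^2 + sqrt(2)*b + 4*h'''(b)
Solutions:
 h(b) = C1 + C2*b + C3*b^2 + C4*exp(2*b) - b^5/60 + b^4*(-4 - sqrt(2))/96 + b^3*(-4 - sqrt(2))/48


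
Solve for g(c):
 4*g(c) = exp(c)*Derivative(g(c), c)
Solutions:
 g(c) = C1*exp(-4*exp(-c))


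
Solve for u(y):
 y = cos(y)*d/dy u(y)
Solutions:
 u(y) = C1 + Integral(y/cos(y), y)


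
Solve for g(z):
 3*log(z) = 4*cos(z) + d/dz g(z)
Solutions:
 g(z) = C1 + 3*z*log(z) - 3*z - 4*sin(z)


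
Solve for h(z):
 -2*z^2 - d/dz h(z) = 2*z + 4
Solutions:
 h(z) = C1 - 2*z^3/3 - z^2 - 4*z


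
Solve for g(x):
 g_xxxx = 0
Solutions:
 g(x) = C1 + C2*x + C3*x^2 + C4*x^3


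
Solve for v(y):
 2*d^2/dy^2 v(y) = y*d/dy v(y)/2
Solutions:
 v(y) = C1 + C2*erfi(sqrt(2)*y/4)


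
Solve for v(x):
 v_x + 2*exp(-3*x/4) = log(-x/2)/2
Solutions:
 v(x) = C1 + x*log(-x)/2 + x*(-1 - log(2))/2 + 8*exp(-3*x/4)/3


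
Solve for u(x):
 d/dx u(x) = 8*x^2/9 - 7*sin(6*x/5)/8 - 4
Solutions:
 u(x) = C1 + 8*x^3/27 - 4*x + 35*cos(6*x/5)/48


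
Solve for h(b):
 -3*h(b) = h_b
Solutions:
 h(b) = C1*exp(-3*b)


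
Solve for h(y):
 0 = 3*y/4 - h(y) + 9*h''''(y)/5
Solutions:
 h(y) = C1*exp(-sqrt(3)*5^(1/4)*y/3) + C2*exp(sqrt(3)*5^(1/4)*y/3) + C3*sin(sqrt(3)*5^(1/4)*y/3) + C4*cos(sqrt(3)*5^(1/4)*y/3) + 3*y/4


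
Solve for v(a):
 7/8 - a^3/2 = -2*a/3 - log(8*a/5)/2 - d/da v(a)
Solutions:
 v(a) = C1 + a^4/8 - a^2/3 - a*log(a)/2 - 3*a*log(2)/2 - 3*a/8 + a*log(5)/2


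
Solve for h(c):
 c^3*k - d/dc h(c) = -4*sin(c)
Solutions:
 h(c) = C1 + c^4*k/4 - 4*cos(c)


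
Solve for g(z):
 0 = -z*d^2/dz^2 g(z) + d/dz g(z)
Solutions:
 g(z) = C1 + C2*z^2


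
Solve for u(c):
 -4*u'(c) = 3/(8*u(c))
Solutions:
 u(c) = -sqrt(C1 - 3*c)/4
 u(c) = sqrt(C1 - 3*c)/4


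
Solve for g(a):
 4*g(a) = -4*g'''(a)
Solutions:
 g(a) = C3*exp(-a) + (C1*sin(sqrt(3)*a/2) + C2*cos(sqrt(3)*a/2))*exp(a/2)


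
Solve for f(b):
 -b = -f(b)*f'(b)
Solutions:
 f(b) = -sqrt(C1 + b^2)
 f(b) = sqrt(C1 + b^2)


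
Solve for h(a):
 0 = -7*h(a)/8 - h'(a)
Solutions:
 h(a) = C1*exp(-7*a/8)


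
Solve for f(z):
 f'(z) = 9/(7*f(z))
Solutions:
 f(z) = -sqrt(C1 + 126*z)/7
 f(z) = sqrt(C1 + 126*z)/7


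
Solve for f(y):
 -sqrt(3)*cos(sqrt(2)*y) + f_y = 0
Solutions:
 f(y) = C1 + sqrt(6)*sin(sqrt(2)*y)/2


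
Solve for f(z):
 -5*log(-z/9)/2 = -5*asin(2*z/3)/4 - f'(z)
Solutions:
 f(z) = C1 + 5*z*log(-z)/2 - 5*z*asin(2*z/3)/4 - 5*z*log(3) - 5*z/2 - 5*sqrt(9 - 4*z^2)/8


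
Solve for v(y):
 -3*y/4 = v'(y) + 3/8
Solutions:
 v(y) = C1 - 3*y^2/8 - 3*y/8


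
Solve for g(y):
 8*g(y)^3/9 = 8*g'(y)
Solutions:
 g(y) = -3*sqrt(2)*sqrt(-1/(C1 + y))/2
 g(y) = 3*sqrt(2)*sqrt(-1/(C1 + y))/2


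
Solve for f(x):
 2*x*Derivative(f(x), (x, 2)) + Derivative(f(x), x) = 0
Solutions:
 f(x) = C1 + C2*sqrt(x)


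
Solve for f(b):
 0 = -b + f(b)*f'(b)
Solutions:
 f(b) = -sqrt(C1 + b^2)
 f(b) = sqrt(C1 + b^2)


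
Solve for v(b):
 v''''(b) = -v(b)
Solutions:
 v(b) = (C1*sin(sqrt(2)*b/2) + C2*cos(sqrt(2)*b/2))*exp(-sqrt(2)*b/2) + (C3*sin(sqrt(2)*b/2) + C4*cos(sqrt(2)*b/2))*exp(sqrt(2)*b/2)


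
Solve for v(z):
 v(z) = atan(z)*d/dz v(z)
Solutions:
 v(z) = C1*exp(Integral(1/atan(z), z))


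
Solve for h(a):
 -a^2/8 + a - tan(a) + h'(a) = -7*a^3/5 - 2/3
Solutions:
 h(a) = C1 - 7*a^4/20 + a^3/24 - a^2/2 - 2*a/3 - log(cos(a))


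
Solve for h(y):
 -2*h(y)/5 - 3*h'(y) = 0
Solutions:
 h(y) = C1*exp(-2*y/15)


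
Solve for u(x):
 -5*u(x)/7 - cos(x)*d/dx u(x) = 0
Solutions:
 u(x) = C1*(sin(x) - 1)^(5/14)/(sin(x) + 1)^(5/14)


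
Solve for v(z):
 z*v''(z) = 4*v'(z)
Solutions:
 v(z) = C1 + C2*z^5


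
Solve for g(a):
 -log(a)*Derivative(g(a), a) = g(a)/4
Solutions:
 g(a) = C1*exp(-li(a)/4)


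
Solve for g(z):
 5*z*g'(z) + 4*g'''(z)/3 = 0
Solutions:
 g(z) = C1 + Integral(C2*airyai(-30^(1/3)*z/2) + C3*airybi(-30^(1/3)*z/2), z)


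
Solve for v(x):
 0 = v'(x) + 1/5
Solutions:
 v(x) = C1 - x/5


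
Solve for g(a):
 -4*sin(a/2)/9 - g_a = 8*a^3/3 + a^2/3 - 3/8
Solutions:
 g(a) = C1 - 2*a^4/3 - a^3/9 + 3*a/8 + 8*cos(a/2)/9


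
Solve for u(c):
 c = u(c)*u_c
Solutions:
 u(c) = -sqrt(C1 + c^2)
 u(c) = sqrt(C1 + c^2)


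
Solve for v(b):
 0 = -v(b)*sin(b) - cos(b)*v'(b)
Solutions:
 v(b) = C1*cos(b)


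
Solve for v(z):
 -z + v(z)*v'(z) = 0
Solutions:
 v(z) = -sqrt(C1 + z^2)
 v(z) = sqrt(C1 + z^2)


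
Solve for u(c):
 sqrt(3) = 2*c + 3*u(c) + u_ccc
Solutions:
 u(c) = C3*exp(-3^(1/3)*c) - 2*c/3 + (C1*sin(3^(5/6)*c/2) + C2*cos(3^(5/6)*c/2))*exp(3^(1/3)*c/2) + sqrt(3)/3


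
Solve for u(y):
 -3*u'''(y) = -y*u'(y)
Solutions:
 u(y) = C1 + Integral(C2*airyai(3^(2/3)*y/3) + C3*airybi(3^(2/3)*y/3), y)


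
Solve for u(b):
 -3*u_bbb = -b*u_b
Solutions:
 u(b) = C1 + Integral(C2*airyai(3^(2/3)*b/3) + C3*airybi(3^(2/3)*b/3), b)


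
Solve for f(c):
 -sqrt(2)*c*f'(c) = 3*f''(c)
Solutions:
 f(c) = C1 + C2*erf(2^(3/4)*sqrt(3)*c/6)


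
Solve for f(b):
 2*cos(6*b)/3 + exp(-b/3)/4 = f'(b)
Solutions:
 f(b) = C1 + sin(6*b)/9 - 3*exp(-b/3)/4


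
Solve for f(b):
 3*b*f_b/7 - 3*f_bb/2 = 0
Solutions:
 f(b) = C1 + C2*erfi(sqrt(7)*b/7)


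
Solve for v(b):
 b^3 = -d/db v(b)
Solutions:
 v(b) = C1 - b^4/4


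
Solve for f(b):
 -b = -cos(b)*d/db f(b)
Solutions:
 f(b) = C1 + Integral(b/cos(b), b)


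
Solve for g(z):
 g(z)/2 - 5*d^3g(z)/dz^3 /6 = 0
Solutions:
 g(z) = C3*exp(3^(1/3)*5^(2/3)*z/5) + (C1*sin(3^(5/6)*5^(2/3)*z/10) + C2*cos(3^(5/6)*5^(2/3)*z/10))*exp(-3^(1/3)*5^(2/3)*z/10)


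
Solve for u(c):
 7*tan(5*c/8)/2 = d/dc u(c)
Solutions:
 u(c) = C1 - 28*log(cos(5*c/8))/5


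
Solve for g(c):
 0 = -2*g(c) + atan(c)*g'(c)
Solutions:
 g(c) = C1*exp(2*Integral(1/atan(c), c))


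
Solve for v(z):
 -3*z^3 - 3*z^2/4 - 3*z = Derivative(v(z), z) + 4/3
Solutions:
 v(z) = C1 - 3*z^4/4 - z^3/4 - 3*z^2/2 - 4*z/3


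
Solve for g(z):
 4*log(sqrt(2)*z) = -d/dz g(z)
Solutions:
 g(z) = C1 - 4*z*log(z) - z*log(4) + 4*z


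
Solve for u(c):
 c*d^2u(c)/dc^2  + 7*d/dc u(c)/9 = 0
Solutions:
 u(c) = C1 + C2*c^(2/9)


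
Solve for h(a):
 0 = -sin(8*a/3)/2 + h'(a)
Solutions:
 h(a) = C1 - 3*cos(8*a/3)/16


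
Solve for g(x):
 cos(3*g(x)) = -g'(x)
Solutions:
 g(x) = -asin((C1 + exp(6*x))/(C1 - exp(6*x)))/3 + pi/3
 g(x) = asin((C1 + exp(6*x))/(C1 - exp(6*x)))/3


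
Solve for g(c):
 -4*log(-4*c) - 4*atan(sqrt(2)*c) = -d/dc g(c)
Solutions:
 g(c) = C1 + 4*c*log(-c) + 4*c*atan(sqrt(2)*c) - 4*c + 8*c*log(2) - sqrt(2)*log(2*c^2 + 1)


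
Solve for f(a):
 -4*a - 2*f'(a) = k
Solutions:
 f(a) = C1 - a^2 - a*k/2


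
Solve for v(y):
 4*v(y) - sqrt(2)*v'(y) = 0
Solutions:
 v(y) = C1*exp(2*sqrt(2)*y)


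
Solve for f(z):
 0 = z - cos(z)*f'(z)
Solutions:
 f(z) = C1 + Integral(z/cos(z), z)


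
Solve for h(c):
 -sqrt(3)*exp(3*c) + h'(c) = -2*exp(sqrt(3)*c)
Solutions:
 h(c) = C1 + sqrt(3)*exp(3*c)/3 - 2*sqrt(3)*exp(sqrt(3)*c)/3


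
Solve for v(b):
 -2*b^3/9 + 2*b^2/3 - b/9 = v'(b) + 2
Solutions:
 v(b) = C1 - b^4/18 + 2*b^3/9 - b^2/18 - 2*b


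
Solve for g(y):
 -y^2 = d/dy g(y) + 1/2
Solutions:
 g(y) = C1 - y^3/3 - y/2


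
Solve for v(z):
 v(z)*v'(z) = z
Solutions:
 v(z) = -sqrt(C1 + z^2)
 v(z) = sqrt(C1 + z^2)


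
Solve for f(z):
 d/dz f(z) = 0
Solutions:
 f(z) = C1


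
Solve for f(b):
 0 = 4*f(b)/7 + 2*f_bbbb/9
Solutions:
 f(b) = (C1*sin(14^(3/4)*sqrt(3)*b/14) + C2*cos(14^(3/4)*sqrt(3)*b/14))*exp(-14^(3/4)*sqrt(3)*b/14) + (C3*sin(14^(3/4)*sqrt(3)*b/14) + C4*cos(14^(3/4)*sqrt(3)*b/14))*exp(14^(3/4)*sqrt(3)*b/14)


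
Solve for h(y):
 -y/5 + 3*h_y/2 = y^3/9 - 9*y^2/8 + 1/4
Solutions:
 h(y) = C1 + y^4/54 - y^3/4 + y^2/15 + y/6


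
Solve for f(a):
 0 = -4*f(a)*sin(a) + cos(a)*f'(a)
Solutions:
 f(a) = C1/cos(a)^4


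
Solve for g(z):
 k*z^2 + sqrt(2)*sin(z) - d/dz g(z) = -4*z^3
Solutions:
 g(z) = C1 + k*z^3/3 + z^4 - sqrt(2)*cos(z)


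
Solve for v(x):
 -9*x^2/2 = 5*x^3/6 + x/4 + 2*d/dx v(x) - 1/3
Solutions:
 v(x) = C1 - 5*x^4/48 - 3*x^3/4 - x^2/16 + x/6


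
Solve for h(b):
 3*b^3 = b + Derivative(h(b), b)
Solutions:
 h(b) = C1 + 3*b^4/4 - b^2/2


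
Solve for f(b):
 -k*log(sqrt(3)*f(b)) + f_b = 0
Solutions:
 Integral(1/(2*log(_y) + log(3)), (_y, f(b))) = C1 + b*k/2


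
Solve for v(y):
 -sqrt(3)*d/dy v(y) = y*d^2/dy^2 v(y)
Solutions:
 v(y) = C1 + C2*y^(1 - sqrt(3))


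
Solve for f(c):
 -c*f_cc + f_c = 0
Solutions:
 f(c) = C1 + C2*c^2


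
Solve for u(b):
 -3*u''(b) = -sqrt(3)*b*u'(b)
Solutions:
 u(b) = C1 + C2*erfi(sqrt(2)*3^(3/4)*b/6)


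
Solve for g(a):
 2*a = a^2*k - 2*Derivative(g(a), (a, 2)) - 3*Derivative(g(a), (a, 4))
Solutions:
 g(a) = C1 + C2*a + C3*sin(sqrt(6)*a/3) + C4*cos(sqrt(6)*a/3) + a^4*k/24 - a^3/6 - 3*a^2*k/4


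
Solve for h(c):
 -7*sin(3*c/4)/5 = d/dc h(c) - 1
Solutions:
 h(c) = C1 + c + 28*cos(3*c/4)/15


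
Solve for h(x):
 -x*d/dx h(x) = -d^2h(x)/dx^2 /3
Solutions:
 h(x) = C1 + C2*erfi(sqrt(6)*x/2)


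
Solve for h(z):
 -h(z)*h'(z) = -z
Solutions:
 h(z) = -sqrt(C1 + z^2)
 h(z) = sqrt(C1 + z^2)


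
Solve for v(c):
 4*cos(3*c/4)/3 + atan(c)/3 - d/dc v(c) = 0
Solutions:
 v(c) = C1 + c*atan(c)/3 - log(c^2 + 1)/6 + 16*sin(3*c/4)/9


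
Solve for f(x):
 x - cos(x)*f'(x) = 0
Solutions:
 f(x) = C1 + Integral(x/cos(x), x)


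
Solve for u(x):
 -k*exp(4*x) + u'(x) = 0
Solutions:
 u(x) = C1 + k*exp(4*x)/4


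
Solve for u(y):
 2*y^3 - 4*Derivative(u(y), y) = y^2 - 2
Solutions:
 u(y) = C1 + y^4/8 - y^3/12 + y/2


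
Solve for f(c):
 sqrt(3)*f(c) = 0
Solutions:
 f(c) = 0


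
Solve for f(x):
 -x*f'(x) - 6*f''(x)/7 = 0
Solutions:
 f(x) = C1 + C2*erf(sqrt(21)*x/6)


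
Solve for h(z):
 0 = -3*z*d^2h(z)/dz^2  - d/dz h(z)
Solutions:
 h(z) = C1 + C2*z^(2/3)


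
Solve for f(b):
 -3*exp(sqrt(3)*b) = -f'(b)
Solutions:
 f(b) = C1 + sqrt(3)*exp(sqrt(3)*b)


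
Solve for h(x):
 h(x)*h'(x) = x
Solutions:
 h(x) = -sqrt(C1 + x^2)
 h(x) = sqrt(C1 + x^2)


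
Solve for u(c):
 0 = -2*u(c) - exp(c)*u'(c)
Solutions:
 u(c) = C1*exp(2*exp(-c))


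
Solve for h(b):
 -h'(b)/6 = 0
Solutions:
 h(b) = C1


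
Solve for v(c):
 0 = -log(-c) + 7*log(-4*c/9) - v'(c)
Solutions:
 v(c) = C1 + 6*c*log(-c) + 2*c*(-7*log(3) - 3 + 7*log(2))


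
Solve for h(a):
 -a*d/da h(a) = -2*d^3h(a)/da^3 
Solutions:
 h(a) = C1 + Integral(C2*airyai(2^(2/3)*a/2) + C3*airybi(2^(2/3)*a/2), a)


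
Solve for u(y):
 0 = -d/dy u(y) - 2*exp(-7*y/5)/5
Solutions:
 u(y) = C1 + 2*exp(-7*y/5)/7


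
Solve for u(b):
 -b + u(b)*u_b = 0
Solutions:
 u(b) = -sqrt(C1 + b^2)
 u(b) = sqrt(C1 + b^2)


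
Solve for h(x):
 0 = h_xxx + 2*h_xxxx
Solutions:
 h(x) = C1 + C2*x + C3*x^2 + C4*exp(-x/2)


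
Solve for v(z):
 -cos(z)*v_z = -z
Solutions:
 v(z) = C1 + Integral(z/cos(z), z)


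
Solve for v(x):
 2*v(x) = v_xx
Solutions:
 v(x) = C1*exp(-sqrt(2)*x) + C2*exp(sqrt(2)*x)


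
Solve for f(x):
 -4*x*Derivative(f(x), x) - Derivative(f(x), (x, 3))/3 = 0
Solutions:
 f(x) = C1 + Integral(C2*airyai(-12^(1/3)*x) + C3*airybi(-12^(1/3)*x), x)


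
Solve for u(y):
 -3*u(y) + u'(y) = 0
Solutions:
 u(y) = C1*exp(3*y)


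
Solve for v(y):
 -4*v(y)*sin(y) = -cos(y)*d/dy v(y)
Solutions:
 v(y) = C1/cos(y)^4


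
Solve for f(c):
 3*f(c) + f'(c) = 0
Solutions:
 f(c) = C1*exp(-3*c)


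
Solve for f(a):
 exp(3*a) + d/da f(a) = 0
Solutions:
 f(a) = C1 - exp(3*a)/3


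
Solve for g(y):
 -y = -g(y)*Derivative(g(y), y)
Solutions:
 g(y) = -sqrt(C1 + y^2)
 g(y) = sqrt(C1 + y^2)


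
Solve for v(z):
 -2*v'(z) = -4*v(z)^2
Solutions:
 v(z) = -1/(C1 + 2*z)


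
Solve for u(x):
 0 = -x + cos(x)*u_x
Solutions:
 u(x) = C1 + Integral(x/cos(x), x)


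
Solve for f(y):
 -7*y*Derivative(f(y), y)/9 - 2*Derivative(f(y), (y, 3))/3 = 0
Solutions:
 f(y) = C1 + Integral(C2*airyai(-6^(2/3)*7^(1/3)*y/6) + C3*airybi(-6^(2/3)*7^(1/3)*y/6), y)


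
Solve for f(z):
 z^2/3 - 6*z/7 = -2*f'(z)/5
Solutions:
 f(z) = C1 - 5*z^3/18 + 15*z^2/14


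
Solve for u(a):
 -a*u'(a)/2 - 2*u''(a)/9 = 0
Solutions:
 u(a) = C1 + C2*erf(3*sqrt(2)*a/4)


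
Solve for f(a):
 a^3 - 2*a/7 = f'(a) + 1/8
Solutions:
 f(a) = C1 + a^4/4 - a^2/7 - a/8


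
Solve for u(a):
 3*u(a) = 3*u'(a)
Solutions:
 u(a) = C1*exp(a)


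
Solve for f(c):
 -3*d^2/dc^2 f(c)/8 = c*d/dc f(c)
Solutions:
 f(c) = C1 + C2*erf(2*sqrt(3)*c/3)


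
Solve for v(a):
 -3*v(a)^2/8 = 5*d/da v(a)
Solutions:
 v(a) = 40/(C1 + 3*a)


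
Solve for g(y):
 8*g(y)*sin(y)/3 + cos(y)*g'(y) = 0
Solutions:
 g(y) = C1*cos(y)^(8/3)


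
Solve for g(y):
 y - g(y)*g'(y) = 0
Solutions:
 g(y) = -sqrt(C1 + y^2)
 g(y) = sqrt(C1 + y^2)


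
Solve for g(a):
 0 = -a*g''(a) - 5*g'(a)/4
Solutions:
 g(a) = C1 + C2/a^(1/4)


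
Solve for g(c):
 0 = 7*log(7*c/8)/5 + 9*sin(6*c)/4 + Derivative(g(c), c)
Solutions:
 g(c) = C1 - 7*c*log(c)/5 - 7*c*log(7)/5 + 7*c/5 + 21*c*log(2)/5 + 3*cos(6*c)/8


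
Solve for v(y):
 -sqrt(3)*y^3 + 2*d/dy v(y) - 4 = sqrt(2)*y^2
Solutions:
 v(y) = C1 + sqrt(3)*y^4/8 + sqrt(2)*y^3/6 + 2*y


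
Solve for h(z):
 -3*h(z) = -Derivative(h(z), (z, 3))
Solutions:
 h(z) = C3*exp(3^(1/3)*z) + (C1*sin(3^(5/6)*z/2) + C2*cos(3^(5/6)*z/2))*exp(-3^(1/3)*z/2)


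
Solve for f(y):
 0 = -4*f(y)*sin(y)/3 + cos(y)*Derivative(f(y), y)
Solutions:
 f(y) = C1/cos(y)^(4/3)


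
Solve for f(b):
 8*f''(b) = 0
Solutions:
 f(b) = C1 + C2*b


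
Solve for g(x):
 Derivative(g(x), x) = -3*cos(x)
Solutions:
 g(x) = C1 - 3*sin(x)


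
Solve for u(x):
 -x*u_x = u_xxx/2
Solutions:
 u(x) = C1 + Integral(C2*airyai(-2^(1/3)*x) + C3*airybi(-2^(1/3)*x), x)


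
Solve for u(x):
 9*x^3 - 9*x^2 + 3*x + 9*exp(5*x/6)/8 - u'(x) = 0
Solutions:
 u(x) = C1 + 9*x^4/4 - 3*x^3 + 3*x^2/2 + 27*exp(5*x/6)/20
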